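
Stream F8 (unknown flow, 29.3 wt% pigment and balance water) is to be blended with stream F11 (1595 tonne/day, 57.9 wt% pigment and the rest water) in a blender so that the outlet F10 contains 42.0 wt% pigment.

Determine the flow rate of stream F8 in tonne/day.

1997 tonne/day

Let F8 be the unknown flow. Total out = 1595 + F8.
pigment balance: 923.5 + 0.293·F8 = 0.420·(1595 + F8)
(0.293 − 0.420)·F8 = 0.420×1595 − 923.5 = -253.6
F8 = -253.6 / -0.127 = 1996.9 tonne/day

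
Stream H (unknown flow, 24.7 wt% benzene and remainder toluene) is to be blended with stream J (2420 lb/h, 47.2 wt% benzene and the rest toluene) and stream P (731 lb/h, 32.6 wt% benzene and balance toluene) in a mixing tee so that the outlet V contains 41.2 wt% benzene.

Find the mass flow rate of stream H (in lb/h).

499 lb/h

Let H be the unknown flow. Total out = 3151 + H.
benzene balance: 1380.5 + 0.247·H = 0.412·(3151 + H)
(0.247 − 0.412)·H = 0.412×3151 − 1380.5 = -82.334
H = -82.334 / -0.165 = 498.99 lb/h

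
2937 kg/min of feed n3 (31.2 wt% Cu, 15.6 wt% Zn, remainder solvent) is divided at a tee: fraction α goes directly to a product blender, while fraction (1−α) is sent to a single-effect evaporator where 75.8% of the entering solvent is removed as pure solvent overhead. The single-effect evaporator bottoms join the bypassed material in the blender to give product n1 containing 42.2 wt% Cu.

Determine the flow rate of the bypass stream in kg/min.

1039 kg/min

All 2937×0.312 = 916.34 kg/min of Cu reaches n1, so n1 = 916.34/0.422 = 2171.4 kg/min and vapour = 765.57 kg/min.
The evaporator receives (1−α)·2937 of feed at 0.532 solvent and removes 0.758 of that solvent:
0.758×0.532×(1−α)×2937 = 765.57
(1−α) = 765.57/1184.4 = 0.6464;  α = 0.3536.
Bypass flow = 0.3536×2937 = 1038.5 kg/min.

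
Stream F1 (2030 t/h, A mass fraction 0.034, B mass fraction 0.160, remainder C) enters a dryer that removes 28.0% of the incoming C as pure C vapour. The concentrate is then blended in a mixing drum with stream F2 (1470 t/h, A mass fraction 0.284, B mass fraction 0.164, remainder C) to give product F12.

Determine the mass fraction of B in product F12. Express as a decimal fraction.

Vapour removed = 0.280×0.806×2030 = 458.13 t/h; concentrate = 1571.9 t/h.
B reaching the mixer = 324.8 (from concentrate) + 1470×0.164 = 565.88 t/h.
Product flow = 1571.9 + 1470 = 3041.9 t/h; B fraction = 0.186.

0.186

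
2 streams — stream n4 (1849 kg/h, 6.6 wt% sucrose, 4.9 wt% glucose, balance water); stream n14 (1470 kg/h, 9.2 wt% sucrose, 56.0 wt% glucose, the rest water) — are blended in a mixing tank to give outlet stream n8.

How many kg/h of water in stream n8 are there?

2148 kg/h

water out = water in = 1849×0.885 + 1470×0.348 = 2147.9 kg/h.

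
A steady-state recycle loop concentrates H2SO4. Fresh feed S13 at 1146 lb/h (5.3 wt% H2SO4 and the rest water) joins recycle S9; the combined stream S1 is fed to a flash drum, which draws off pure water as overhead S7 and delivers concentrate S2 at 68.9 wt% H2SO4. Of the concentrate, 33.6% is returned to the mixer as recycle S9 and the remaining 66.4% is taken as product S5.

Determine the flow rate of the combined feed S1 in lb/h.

1191 lb/h

Overall H2SO4 balance (none leaves overhead): H2SO4 in fresh feed = H2SO4 in product, i.e. 1146×0.053 = (1−0.336)·S2·0.689.
S2 = 60.738/(0.689×0.664) = 132.76 lb/h.
Recycle S9 = 0.336×132.76 = 44.608 lb/h.
Combined feed S1 = 1146 + 44.608 = 1190.6 lb/h.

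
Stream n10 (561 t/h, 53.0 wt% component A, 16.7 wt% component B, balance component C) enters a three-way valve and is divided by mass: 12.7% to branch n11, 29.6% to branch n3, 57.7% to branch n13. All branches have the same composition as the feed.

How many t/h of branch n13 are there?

323.7 t/h

Branch n13 flow = 0.577×561 = 323.7 t/h.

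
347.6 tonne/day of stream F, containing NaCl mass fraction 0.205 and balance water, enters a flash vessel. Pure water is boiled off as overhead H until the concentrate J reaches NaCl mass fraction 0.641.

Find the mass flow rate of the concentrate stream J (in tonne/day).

111.2 tonne/day

NaCl is conserved: 347.6×0.205 = 71.258 tonne/day all reports to the concentrate.
Concentrate = 71.258/(target fraction) = 111.17 tonne/day.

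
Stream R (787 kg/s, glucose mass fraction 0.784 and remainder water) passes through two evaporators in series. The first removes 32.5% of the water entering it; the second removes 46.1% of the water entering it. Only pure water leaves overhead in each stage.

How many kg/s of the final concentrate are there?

678.9 kg/s

water in feed = 787×0.216 = 169.99 kg/s.
After stage 1: water left = (1−0.325)×169.99 = 114.74; stream total = 731.75 kg/s.
After stage 2: water left = (1−0.461)×114.74 = 61.847; final concentrate = 678.86 kg/s.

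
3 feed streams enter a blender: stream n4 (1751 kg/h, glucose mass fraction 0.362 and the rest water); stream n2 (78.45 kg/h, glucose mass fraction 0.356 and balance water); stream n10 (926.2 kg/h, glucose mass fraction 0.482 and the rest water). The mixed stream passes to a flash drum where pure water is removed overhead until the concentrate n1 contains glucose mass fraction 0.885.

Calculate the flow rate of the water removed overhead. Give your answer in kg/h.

1503 kg/h

glucose entering = 1751×0.362 + 78.45×0.356 + 926.2×0.482 = 1108.2 kg/h.
All glucose reports to n1, so n1 = 1108.2/0.885 = 1252.2 kg/h.
Total feed = 2755.7 kg/h; overhead = 2755.7 − 1252.2 = 1503.4 kg/h.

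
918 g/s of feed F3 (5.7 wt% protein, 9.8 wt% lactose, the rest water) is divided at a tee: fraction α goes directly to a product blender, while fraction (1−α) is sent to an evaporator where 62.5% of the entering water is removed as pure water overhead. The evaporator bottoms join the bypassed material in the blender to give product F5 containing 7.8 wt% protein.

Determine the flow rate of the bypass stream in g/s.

450 g/s

All 918×0.057 = 52.326 g/s of protein reaches F5, so F5 = 52.326/0.078 = 670.85 g/s and vapour = 247.15 g/s.
The evaporator receives (1−α)·918 of feed at 0.845 water and removes 0.625 of that water:
0.625×0.845×(1−α)×918 = 247.15
(1−α) = 247.15/484.82 = 0.5098;  α = 0.4902.
Bypass flow = 0.4902×918 = 450.02 g/s.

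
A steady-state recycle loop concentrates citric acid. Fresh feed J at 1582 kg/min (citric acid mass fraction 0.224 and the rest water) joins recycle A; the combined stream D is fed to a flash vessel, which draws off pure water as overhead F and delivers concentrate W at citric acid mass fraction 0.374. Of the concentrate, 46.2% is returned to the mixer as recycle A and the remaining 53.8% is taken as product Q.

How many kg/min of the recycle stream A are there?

Overall citric acid balance (none leaves overhead): citric acid in fresh feed = citric acid in product, i.e. 1582×0.224 = (1−0.462)·W·0.374.
W = 354.37/(0.374×0.538) = 1761.2 kg/min.
Recycle A = 0.462×1761.2 = 813.66 kg/min.

813.7 kg/min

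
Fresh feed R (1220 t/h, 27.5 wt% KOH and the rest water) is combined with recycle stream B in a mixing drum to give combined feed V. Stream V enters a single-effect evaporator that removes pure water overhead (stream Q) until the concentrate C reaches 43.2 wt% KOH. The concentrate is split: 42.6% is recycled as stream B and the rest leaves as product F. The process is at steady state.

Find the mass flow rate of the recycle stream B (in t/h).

Overall KOH balance (none leaves overhead): KOH in fresh feed = KOH in product, i.e. 1220×0.275 = (1−0.426)·C·0.432.
C = 335.5/(0.432×0.574) = 1353 t/h.
Recycle B = 0.426×1353 = 576.38 t/h.

576.4 t/h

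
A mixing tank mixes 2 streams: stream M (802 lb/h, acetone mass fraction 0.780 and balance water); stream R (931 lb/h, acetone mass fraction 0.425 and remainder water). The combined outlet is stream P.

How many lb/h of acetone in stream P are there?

1021 lb/h

acetone out = acetone in = 802×0.780 + 931×0.425 = 1021.2 lb/h.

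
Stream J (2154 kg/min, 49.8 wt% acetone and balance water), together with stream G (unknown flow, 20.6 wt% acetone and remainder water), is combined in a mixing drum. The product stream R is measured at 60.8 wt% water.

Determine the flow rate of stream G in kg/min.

Let G be the unknown flow. Total out = 2154 + G.
water balance: 1081.3 + 0.794·G = 0.608·(2154 + G)
(0.794 − 0.608)·G = 0.608×2154 − 1081.3 = 228.32
G = 228.32 / 0.186 = 1227.5 kg/min

1228 kg/min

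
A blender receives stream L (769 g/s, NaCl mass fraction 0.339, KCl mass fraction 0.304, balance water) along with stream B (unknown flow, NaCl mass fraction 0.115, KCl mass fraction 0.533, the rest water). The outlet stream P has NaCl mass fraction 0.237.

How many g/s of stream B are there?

642.9 g/s

Let B be the unknown flow. Total out = 769 + B.
NaCl balance: 260.69 + 0.115·B = 0.237·(769 + B)
(0.115 − 0.237)·B = 0.237×769 − 260.69 = -78.438
B = -78.438 / -0.122 = 642.93 g/s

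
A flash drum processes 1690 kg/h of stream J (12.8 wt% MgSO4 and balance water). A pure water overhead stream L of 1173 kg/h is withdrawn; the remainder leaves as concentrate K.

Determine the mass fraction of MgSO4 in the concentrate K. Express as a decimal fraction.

0.418

MgSO4 is not removed: 1690×0.128 = 216.32 kg/h of MgSO4 enters K.
Concentrate = 1690 − 1173 = 517 kg/h.
Mass fraction = 216.32/517 = 0.418.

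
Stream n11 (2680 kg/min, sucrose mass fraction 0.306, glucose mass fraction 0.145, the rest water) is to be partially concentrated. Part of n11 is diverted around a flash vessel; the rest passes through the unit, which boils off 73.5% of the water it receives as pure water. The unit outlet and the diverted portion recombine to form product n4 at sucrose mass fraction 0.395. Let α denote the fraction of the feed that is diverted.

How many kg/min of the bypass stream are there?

All 2680×0.306 = 820.08 kg/min of sucrose reaches n4, so n4 = 820.08/0.395 = 2076.2 kg/min and vapour = 603.85 kg/min.
The evaporator receives (1−α)·2680 of feed at 0.549 water and removes 0.735 of that water:
0.735×0.549×(1−α)×2680 = 603.85
(1−α) = 603.85/1081.4 = 0.5584;  α = 0.4416.
Bypass flow = 0.4416×2680 = 1183.5 kg/min.

1184 kg/min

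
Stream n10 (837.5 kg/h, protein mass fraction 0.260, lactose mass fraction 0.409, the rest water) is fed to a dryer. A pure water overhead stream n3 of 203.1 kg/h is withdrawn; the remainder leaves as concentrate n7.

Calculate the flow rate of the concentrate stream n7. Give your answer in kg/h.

634.4 kg/h

Concentrate = 837.5 − 203.1 = 634.4 kg/h.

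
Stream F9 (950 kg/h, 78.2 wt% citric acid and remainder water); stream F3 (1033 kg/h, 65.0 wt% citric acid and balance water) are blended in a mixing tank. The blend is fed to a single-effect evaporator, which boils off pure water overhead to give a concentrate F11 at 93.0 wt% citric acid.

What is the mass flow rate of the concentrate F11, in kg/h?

1521 kg/h

citric acid entering = 950×0.782 + 1033×0.650 = 1414.3 kg/h.
All citric acid reports to F11, so F11 = 1414.3/0.930 = 1520.8 kg/h.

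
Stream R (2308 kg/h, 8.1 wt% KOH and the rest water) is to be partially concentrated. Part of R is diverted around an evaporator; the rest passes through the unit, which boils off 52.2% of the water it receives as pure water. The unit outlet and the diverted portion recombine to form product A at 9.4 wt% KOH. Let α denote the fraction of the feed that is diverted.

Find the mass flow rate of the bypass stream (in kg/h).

All 2308×0.081 = 186.95 kg/h of KOH reaches A, so A = 186.95/0.094 = 1988.8 kg/h and vapour = 319.19 kg/h.
The evaporator receives (1−α)·2308 of feed at 0.919 water and removes 0.522 of that water:
0.522×0.919×(1−α)×2308 = 319.19
(1−α) = 319.19/1107.2 = 0.2883;  α = 0.7117.
Bypass flow = 0.7117×2308 = 1642.6 kg/h.

1643 kg/h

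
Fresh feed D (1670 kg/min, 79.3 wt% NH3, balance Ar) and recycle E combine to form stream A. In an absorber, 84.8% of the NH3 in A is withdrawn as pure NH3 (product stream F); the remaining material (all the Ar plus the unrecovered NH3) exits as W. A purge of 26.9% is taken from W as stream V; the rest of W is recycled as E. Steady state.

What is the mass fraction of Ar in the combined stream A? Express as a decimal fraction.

0.4631

Ar enters only via D and leaves only via the purge: 1670×0.207 = 0.269×(Ar in W), and the absorber passes all Ar, so Ar in A = Ar in W = 1285.1 kg/min.
NH3 in A: m_A = 1670×0.793 + (1−0.269)·(1−0.848)·m_A, so m_A = 1324.3/0.8889 = 1489.9 kg/min.
A = 1489.9 + 1285.1 = 2774.9 kg/min.
Ar fraction in A = 1285.1/2774.9 = 0.4631.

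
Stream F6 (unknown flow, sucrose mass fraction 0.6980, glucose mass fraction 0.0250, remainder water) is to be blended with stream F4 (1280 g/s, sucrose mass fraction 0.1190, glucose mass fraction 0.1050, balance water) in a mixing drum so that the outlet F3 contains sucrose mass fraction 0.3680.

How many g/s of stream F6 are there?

965.8 g/s

Let F6 be the unknown flow. Total out = 1280 + F6.
sucrose balance: 152.32 + 0.698·F6 = 0.368·(1280 + F6)
(0.698 − 0.368)·F6 = 0.368×1280 − 152.32 = 318.72
F6 = 318.72 / 0.330 = 965.82 g/s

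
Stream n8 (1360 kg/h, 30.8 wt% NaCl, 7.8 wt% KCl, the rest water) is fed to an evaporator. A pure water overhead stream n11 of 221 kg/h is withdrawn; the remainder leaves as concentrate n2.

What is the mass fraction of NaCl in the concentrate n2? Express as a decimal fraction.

0.368

NaCl is not removed: 1360×0.308 = 418.88 kg/h of NaCl enters n2.
Concentrate = 1360 − 221 = 1139 kg/h.
Mass fraction = 418.88/1139 = 0.368.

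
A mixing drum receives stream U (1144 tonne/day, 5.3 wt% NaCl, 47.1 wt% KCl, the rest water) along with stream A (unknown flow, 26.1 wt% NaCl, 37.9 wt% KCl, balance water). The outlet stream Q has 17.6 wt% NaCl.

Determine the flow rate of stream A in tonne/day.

1655 tonne/day

Let A be the unknown flow. Total out = 1144 + A.
NaCl balance: 60.632 + 0.261·A = 0.176·(1144 + A)
(0.261 − 0.176)·A = 0.176×1144 − 60.632 = 140.71
A = 140.71 / 0.085 = 1655.4 tonne/day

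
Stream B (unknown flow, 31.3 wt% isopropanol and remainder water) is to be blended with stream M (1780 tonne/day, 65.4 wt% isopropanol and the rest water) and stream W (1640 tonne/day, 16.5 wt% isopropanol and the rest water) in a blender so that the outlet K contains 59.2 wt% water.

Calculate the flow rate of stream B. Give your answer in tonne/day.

Let B be the unknown flow. Total out = 3420 + B.
water balance: 1985.3 + 0.687·B = 0.592·(3420 + B)
(0.687 − 0.592)·B = 0.592×3420 − 1985.3 = 39.36
B = 39.36 / 0.095 = 414.32 tonne/day

414.3 tonne/day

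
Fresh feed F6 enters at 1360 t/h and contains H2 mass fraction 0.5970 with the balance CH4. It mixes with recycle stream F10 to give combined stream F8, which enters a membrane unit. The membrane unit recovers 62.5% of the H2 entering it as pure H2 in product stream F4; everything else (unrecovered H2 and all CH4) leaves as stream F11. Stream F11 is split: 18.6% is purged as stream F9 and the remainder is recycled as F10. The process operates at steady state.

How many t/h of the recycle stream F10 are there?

CH4 enters only via F6 and leaves only via the purge: 1360×0.403 = 0.186×(CH4 in F11), and the membrane unit passes all CH4, so CH4 in F8 = CH4 in F11 = 2946.7 t/h.
H2 in F8: m_A = 1360×0.597 + (1−0.186)·(1−0.625)·m_A, so m_A = 811.92/0.6947 = 1168.7 t/h.
F11 = (1−0.625)×1168.7 + 2946.7 = 3384.9 t/h.
Recycle F10 = (1−0.186)×3384.9 = 2755.3 t/h.

2755 t/h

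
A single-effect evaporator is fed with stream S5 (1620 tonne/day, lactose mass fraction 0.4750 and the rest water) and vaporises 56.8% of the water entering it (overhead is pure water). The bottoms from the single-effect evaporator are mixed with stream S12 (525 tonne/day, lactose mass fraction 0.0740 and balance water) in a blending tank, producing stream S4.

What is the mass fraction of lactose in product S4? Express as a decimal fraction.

0.4864

Vapour removed = 0.568×0.525×1620 = 483.08 tonne/day; concentrate = 1136.9 tonne/day.
lactose reaching the mixer = 769.5 (from concentrate) + 525×0.074 = 808.35 tonne/day.
Product flow = 1136.9 + 525 = 1661.9 tonne/day; lactose fraction = 0.4864.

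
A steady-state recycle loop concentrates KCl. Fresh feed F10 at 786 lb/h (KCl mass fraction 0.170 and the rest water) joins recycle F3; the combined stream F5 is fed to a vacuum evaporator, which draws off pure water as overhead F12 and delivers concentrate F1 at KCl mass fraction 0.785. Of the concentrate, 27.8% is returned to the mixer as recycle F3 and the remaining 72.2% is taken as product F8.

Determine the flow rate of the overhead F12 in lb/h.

615.8 lb/h

Overall KCl balance (none leaves overhead): KCl in fresh feed = KCl in product, i.e. 786×0.170 = (1−0.278)·F1·0.785.
F1 = 133.62/(0.785×0.722) = 235.76 lb/h.
Recycle F3 = 0.278×235.76 = 65.54 lb/h.
Combined feed F5 = 786 + 65.54 = 851.54 lb/h.
Overhead F12 = F5 − F1 = 851.54 − 235.76 = 615.78 lb/h.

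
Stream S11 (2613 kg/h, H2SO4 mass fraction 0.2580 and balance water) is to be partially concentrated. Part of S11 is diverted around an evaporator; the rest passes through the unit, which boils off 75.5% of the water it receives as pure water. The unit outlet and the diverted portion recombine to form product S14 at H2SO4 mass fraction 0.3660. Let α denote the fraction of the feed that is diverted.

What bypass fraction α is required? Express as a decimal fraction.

0.473

All 2613×0.258 = 674.15 kg/h of H2SO4 reaches S14, so S14 = 674.15/0.366 = 1842 kg/h and vapour = 771.05 kg/h.
The evaporator receives (1−α)·2613 of feed at 0.742 water and removes 0.755 of that water:
0.755×0.742×(1−α)×2613 = 771.05
(1−α) = 771.05/1463.8 = 0.5267;  α = 0.4733.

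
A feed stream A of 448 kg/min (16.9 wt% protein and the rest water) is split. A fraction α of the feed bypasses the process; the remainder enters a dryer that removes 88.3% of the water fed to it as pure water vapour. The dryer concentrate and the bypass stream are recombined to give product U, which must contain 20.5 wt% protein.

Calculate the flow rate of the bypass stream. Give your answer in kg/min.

All 448×0.169 = 75.712 kg/min of protein reaches U, so U = 75.712/0.205 = 369.33 kg/min and vapour = 78.673 kg/min.
The evaporator receives (1−α)·448 of feed at 0.831 water and removes 0.883 of that water:
0.883×0.831×(1−α)×448 = 78.673
(1−α) = 78.673/328.73 = 0.2393;  α = 0.7607.
Bypass flow = 0.7607×448 = 340.78 kg/min.

340.8 kg/min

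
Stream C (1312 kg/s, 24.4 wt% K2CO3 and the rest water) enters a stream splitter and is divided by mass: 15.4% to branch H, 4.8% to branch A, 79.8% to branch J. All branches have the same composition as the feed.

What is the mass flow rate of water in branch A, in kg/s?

Branch A total = 0.048×1312 = 62.976 kg/s.
water in A = 0.756×62.976 = 47.61 kg/s.

47.61 kg/s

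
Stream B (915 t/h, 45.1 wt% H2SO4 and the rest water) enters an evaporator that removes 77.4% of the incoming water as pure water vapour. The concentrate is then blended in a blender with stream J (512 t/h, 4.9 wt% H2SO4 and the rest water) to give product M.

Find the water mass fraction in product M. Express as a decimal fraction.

0.578

Vapour removed = 0.774×0.549×915 = 388.81 t/h; concentrate = 526.19 t/h.
water reaching the mixer = 113.53 (from concentrate) + 512×0.951 = 600.44 t/h.
Product flow = 526.19 + 512 = 1038.2 t/h; water fraction = 0.578.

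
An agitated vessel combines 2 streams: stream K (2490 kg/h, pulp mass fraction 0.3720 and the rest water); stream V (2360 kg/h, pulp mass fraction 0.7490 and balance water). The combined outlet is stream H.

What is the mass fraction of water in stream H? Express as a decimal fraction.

Total flow out = 2490 + 2360 = 4850 kg/h.
water in = 2490×0.628 + 2360×0.251 = 2156.1 kg/h.
water mass fraction in H = 2156.1/4850 = 0.4446.

0.4446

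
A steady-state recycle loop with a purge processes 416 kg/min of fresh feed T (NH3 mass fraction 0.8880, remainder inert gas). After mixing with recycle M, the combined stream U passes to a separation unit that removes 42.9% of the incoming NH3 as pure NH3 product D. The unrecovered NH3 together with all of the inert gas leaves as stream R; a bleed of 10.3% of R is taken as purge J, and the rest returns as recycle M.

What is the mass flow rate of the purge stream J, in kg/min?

91.13 kg/min

inert gas enters only via T and leaves only via the purge: 416×0.112 = 0.103×(inert gas in R), and the separation unit passes all inert gas, so inert gas in U = inert gas in R = 452.35 kg/min.
NH3 in U: m_A = 416×0.888 + (1−0.103)·(1−0.429)·m_A, so m_A = 369.41/0.4878 = 757.27 kg/min.
R = (1−0.429)×757.27 + 452.35 = 884.75 kg/min.
Purge J = 0.103×884.75 = 91.13 kg/min.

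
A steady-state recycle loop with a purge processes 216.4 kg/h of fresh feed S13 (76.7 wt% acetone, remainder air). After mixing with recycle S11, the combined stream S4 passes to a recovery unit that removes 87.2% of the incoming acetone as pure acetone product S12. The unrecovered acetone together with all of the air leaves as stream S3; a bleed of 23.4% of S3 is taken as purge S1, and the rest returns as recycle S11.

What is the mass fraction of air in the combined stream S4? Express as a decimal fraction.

air enters only via S13 and leaves only via the purge: 216.4×0.233 = 0.234×(air in S3), and the recovery unit passes all air, so air in S4 = air in S3 = 215.48 kg/h.
acetone in S4: m_A = 216.4×0.767 + (1−0.234)·(1−0.872)·m_A, so m_A = 165.98/0.9020 = 184.02 kg/h.
S4 = 184.02 + 215.48 = 399.5 kg/h.
air fraction in S4 = 215.48/399.5 = 0.539.

0.539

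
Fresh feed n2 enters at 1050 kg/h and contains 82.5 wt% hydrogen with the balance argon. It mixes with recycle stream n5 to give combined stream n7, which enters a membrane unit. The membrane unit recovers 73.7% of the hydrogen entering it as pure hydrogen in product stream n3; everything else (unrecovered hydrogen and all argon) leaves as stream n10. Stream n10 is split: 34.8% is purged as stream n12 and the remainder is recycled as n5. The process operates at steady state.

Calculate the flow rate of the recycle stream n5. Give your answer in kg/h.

523.6 kg/h

argon enters only via n2 and leaves only via the purge: 1050×0.175 = 0.348×(argon in n10), and the membrane unit passes all argon, so argon in n7 = argon in n10 = 528.02 kg/h.
hydrogen in n7: m_A = 1050×0.825 + (1−0.348)·(1−0.737)·m_A, so m_A = 866.25/0.8285 = 1045.5 kg/h.
n10 = (1−0.737)×1045.5 + 528.02 = 802.99 kg/h.
Recycle n5 = (1−0.348)×802.99 = 523.55 kg/h.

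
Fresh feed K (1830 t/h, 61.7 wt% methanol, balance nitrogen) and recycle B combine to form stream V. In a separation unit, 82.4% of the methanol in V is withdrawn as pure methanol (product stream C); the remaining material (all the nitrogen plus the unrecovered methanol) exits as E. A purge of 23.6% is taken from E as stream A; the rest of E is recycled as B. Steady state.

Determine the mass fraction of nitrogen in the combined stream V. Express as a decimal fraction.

nitrogen enters only via K and leaves only via the purge: 1830×0.383 = 0.236×(nitrogen in E), and the separation unit passes all nitrogen, so nitrogen in V = nitrogen in E = 2969.9 t/h.
methanol in V: m_A = 1830×0.617 + (1−0.236)·(1−0.824)·m_A, so m_A = 1129.1/0.8655 = 1304.5 t/h.
V = 1304.5 + 2969.9 = 4274.4 t/h.
nitrogen fraction in V = 2969.9/4274.4 = 0.695.

0.695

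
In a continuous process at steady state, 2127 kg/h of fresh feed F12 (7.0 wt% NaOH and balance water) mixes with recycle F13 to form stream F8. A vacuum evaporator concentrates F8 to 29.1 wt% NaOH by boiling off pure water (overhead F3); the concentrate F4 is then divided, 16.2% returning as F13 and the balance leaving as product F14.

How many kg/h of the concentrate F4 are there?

610.6 kg/h

Overall NaOH balance (none leaves overhead): NaOH in fresh feed = NaOH in product, i.e. 2127×0.070 = (1−0.162)·F4·0.291.
F4 = 148.89/(0.291×0.838) = 610.56 kg/h.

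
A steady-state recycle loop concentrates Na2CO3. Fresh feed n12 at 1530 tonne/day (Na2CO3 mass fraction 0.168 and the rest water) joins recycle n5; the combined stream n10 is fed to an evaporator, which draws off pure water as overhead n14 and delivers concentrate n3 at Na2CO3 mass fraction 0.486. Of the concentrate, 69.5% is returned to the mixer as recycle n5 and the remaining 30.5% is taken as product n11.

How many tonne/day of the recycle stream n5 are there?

1205 tonne/day

Overall Na2CO3 balance (none leaves overhead): Na2CO3 in fresh feed = Na2CO3 in product, i.e. 1530×0.168 = (1−0.695)·n3·0.486.
n3 = 257.04/(0.486×0.305) = 1734.1 tonne/day.
Recycle n5 = 0.695×1734.1 = 1205.2 tonne/day.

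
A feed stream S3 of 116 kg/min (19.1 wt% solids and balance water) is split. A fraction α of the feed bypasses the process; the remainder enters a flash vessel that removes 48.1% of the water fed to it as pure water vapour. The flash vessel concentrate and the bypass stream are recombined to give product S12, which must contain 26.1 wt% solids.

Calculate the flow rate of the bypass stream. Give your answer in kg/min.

All 116×0.191 = 22.156 kg/min of solids reaches S12, so S12 = 22.156/0.261 = 84.889 kg/min and vapour = 31.111 kg/min.
The evaporator receives (1−α)·116 of feed at 0.809 water and removes 0.481 of that water:
0.481×0.809×(1−α)×116 = 31.111
(1−α) = 31.111/45.139 = 0.6892;  α = 0.3108.
Bypass flow = 0.3108×116 = 36.049 kg/min.

36.05 kg/min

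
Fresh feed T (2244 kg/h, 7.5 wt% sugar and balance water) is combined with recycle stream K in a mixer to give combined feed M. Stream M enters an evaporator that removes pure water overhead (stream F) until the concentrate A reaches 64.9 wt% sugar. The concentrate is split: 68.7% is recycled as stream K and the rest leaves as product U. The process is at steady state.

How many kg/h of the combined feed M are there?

2813 kg/h

Overall sugar balance (none leaves overhead): sugar in fresh feed = sugar in product, i.e. 2244×0.075 = (1−0.687)·A·0.649.
A = 168.3/(0.649×0.313) = 828.5 kg/h.
Recycle K = 0.687×828.5 = 569.18 kg/h.
Combined feed M = 2244 + 569.18 = 2813.2 kg/h.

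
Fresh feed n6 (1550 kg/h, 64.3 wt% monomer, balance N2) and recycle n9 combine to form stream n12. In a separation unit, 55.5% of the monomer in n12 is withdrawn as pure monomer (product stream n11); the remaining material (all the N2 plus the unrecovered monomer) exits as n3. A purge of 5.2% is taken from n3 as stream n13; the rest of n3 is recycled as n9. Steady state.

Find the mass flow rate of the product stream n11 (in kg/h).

monomer in n12: m_A = 1550×0.643 + (1−0.052)·(1−0.555)·m_A, so m_A = 996.65/0.5781 = 1723.9 kg/h.
Product n11 = 0.555×1723.9 = 956.76 kg/h.

956.8 kg/h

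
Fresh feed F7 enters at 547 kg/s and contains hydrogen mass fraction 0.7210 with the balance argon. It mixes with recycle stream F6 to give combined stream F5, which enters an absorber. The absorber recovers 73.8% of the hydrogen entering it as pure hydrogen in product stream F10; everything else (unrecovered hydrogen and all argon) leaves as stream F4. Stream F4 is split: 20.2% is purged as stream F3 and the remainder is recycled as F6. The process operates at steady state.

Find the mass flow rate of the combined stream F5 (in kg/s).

1254 kg/s

argon enters only via F7 and leaves only via the purge: 547×0.279 = 0.202×(argon in F4), and the absorber passes all argon, so argon in F5 = argon in F4 = 755.51 kg/s.
hydrogen in F5: m_A = 547×0.721 + (1−0.202)·(1−0.738)·m_A, so m_A = 394.39/0.7909 = 498.64 kg/s.
F5 = 498.64 + 755.51 = 1254.2 kg/s.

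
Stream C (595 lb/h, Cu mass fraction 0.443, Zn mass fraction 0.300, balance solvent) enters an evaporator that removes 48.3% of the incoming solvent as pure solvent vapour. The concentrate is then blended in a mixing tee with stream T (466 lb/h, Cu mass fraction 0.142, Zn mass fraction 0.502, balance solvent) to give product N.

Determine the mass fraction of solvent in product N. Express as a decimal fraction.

Vapour removed = 0.483×0.257×595 = 73.858 lb/h; concentrate = 521.14 lb/h.
solvent reaching the mixer = 79.057 (from concentrate) + 466×0.356 = 244.95 lb/h.
Product flow = 521.14 + 466 = 987.14 lb/h; solvent fraction = 0.248.

0.248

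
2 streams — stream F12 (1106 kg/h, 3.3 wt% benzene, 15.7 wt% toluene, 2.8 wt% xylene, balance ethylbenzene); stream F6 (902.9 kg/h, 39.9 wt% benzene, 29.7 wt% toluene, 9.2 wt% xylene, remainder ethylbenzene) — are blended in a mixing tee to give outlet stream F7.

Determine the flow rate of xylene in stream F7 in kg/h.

xylene out = xylene in = 1106×0.028 + 902.9×0.092 = 114.03 kg/h.

114 kg/h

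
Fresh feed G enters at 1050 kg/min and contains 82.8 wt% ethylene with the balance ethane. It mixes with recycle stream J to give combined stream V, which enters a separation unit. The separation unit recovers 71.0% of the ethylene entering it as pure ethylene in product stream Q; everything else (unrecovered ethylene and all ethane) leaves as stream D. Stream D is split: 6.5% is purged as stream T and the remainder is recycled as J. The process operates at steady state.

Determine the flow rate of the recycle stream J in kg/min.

ethane enters only via G and leaves only via the purge: 1050×0.172 = 0.065×(ethane in D), and the separation unit passes all ethane, so ethane in V = ethane in D = 2778.5 kg/min.
ethylene in V: m_A = 1050×0.828 + (1−0.065)·(1−0.710)·m_A, so m_A = 869.4/0.7288 = 1192.8 kg/min.
D = (1−0.710)×1192.8 + 2778.5 = 3124.4 kg/min.
Recycle J = (1−0.065)×3124.4 = 2921.3 kg/min.

2921 kg/min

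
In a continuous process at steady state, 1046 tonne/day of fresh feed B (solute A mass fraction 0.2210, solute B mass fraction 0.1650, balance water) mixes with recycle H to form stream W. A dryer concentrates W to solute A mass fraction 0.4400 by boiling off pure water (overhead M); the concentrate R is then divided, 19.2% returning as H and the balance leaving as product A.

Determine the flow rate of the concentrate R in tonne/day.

650.2 tonne/day

Overall solute A balance (none leaves overhead): solute A in fresh feed = solute A in product, i.e. 1046×0.221 = (1−0.192)·R·0.440.
R = 231.17/(0.440×0.808) = 650.22 tonne/day.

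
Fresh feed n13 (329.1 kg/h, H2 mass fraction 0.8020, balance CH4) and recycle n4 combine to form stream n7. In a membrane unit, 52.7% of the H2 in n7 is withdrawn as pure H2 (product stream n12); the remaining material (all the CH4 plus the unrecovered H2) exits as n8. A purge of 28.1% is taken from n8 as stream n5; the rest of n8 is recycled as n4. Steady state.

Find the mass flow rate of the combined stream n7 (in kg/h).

CH4 enters only via n13 and leaves only via the purge: 329.1×0.198 = 0.281×(CH4 in n8), and the membrane unit passes all CH4, so CH4 in n7 = CH4 in n8 = 231.89 kg/h.
H2 in n7: m_A = 329.1×0.802 + (1−0.281)·(1−0.527)·m_A, so m_A = 263.94/0.6599 = 399.96 kg/h.
n7 = 399.96 + 231.89 = 631.85 kg/h.

631.9 kg/h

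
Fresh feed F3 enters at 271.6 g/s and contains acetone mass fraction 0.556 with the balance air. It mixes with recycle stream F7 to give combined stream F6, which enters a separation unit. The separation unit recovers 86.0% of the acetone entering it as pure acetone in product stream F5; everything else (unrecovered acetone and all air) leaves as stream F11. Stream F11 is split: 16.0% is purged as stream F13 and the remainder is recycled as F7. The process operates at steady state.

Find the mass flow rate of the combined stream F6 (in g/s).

924.8 g/s

air enters only via F3 and leaves only via the purge: 271.6×0.444 = 0.160×(air in F11), and the separation unit passes all air, so air in F6 = air in F11 = 753.69 g/s.
acetone in F6: m_A = 271.6×0.556 + (1−0.160)·(1−0.860)·m_A, so m_A = 151.01/0.8824 = 171.14 g/s.
F6 = 171.14 + 753.69 = 924.83 g/s.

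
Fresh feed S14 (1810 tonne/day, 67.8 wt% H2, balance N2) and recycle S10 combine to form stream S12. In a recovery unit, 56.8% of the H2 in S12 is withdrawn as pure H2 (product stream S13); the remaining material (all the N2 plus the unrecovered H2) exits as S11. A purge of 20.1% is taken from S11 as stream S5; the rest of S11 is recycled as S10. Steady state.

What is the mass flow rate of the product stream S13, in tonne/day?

H2 in S12: m_A = 1810×0.678 + (1−0.201)·(1−0.568)·m_A, so m_A = 1227.2/0.6548 = 1874 tonne/day.
Product S13 = 0.568×1874 = 1064.5 tonne/day.

1064 tonne/day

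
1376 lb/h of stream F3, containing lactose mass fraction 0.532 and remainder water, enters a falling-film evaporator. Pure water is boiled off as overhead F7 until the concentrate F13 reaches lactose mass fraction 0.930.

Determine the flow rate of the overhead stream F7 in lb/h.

lactose is conserved: 1376×0.532 = 732.03 lb/h all reports to the concentrate.
Concentrate = 732.03/(target fraction) = 787.13 lb/h.
Overhead = 1376 − 787.13 = 588.87 lb/h.

588.9 lb/h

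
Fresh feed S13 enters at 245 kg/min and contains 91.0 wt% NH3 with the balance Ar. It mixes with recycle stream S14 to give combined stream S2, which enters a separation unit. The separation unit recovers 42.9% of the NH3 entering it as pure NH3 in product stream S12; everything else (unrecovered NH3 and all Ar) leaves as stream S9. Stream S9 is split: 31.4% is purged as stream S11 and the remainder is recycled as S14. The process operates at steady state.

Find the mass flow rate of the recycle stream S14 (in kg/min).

Ar enters only via S13 and leaves only via the purge: 245×0.090 = 0.314×(Ar in S9), and the separation unit passes all Ar, so Ar in S2 = Ar in S9 = 70.223 kg/min.
NH3 in S2: m_A = 245×0.910 + (1−0.314)·(1−0.429)·m_A, so m_A = 222.95/0.6083 = 366.52 kg/min.
S9 = (1−0.429)×366.52 + 70.223 = 279.5 kg/min.
Recycle S14 = (1−0.314)×279.5 = 191.74 kg/min.

191.7 kg/min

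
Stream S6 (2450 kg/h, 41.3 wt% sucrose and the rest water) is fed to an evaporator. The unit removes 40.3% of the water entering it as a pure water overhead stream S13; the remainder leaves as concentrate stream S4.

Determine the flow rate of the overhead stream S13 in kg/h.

water entering = 2450×0.587 = 1438.1 kg/h; overhead removed = 0.403×1438.1 = 579.57 kg/h.

579.6 kg/h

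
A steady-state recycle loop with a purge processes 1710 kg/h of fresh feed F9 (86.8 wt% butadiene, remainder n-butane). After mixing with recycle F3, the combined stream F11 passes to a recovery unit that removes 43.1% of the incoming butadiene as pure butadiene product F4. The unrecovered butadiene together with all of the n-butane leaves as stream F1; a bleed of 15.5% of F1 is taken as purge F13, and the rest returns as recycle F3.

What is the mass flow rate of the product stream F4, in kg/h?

butadiene in F11: m_A = 1710×0.868 + (1−0.155)·(1−0.431)·m_A, so m_A = 1484.3/0.5192 = 2858.8 kg/h.
Product F4 = 0.431×2858.8 = 1232.1 kg/h.

1232 kg/h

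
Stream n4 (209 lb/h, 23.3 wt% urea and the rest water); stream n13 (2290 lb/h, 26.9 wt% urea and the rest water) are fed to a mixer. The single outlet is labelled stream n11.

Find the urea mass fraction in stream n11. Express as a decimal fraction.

0.2660

Total flow out = 209 + 2290 = 2499 lb/h.
urea in = 209×0.233 + 2290×0.269 = 664.71 lb/h.
urea mass fraction in n11 = 664.71/2499 = 0.2660.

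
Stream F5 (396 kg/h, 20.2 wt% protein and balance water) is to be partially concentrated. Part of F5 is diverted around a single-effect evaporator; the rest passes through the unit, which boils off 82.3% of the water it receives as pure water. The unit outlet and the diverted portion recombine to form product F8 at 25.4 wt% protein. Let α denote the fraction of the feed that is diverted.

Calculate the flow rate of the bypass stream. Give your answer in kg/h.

All 396×0.202 = 79.992 kg/h of protein reaches F8, so F8 = 79.992/0.254 = 314.93 kg/h and vapour = 81.071 kg/h.
The evaporator receives (1−α)·396 of feed at 0.798 water and removes 0.823 of that water:
0.823×0.798×(1−α)×396 = 81.071
(1−α) = 81.071/260.07 = 0.3117;  α = 0.6883.
Bypass flow = 0.6883×396 = 272.56 kg/h.

272.6 kg/h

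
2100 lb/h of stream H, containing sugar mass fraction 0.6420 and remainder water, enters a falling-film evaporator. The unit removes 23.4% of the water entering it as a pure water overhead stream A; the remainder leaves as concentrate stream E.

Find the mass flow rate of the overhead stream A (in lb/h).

175.9 lb/h

water entering = 2100×0.358 = 751.8 lb/h; overhead removed = 0.234×751.8 = 175.92 lb/h.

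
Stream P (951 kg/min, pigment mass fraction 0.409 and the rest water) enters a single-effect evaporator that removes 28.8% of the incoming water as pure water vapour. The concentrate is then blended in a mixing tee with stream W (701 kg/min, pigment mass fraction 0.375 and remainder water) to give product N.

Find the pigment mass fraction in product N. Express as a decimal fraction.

0.437

Vapour removed = 0.288×0.591×951 = 161.87 kg/min; concentrate = 789.13 kg/min.
pigment reaching the mixer = 388.96 (from concentrate) + 701×0.375 = 651.83 kg/min.
Product flow = 789.13 + 701 = 1490.1 kg/min; pigment fraction = 0.437.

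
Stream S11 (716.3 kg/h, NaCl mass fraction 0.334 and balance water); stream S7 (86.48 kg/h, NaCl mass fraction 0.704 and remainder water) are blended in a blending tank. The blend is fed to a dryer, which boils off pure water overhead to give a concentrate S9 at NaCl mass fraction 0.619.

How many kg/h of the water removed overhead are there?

NaCl entering = 716.3×0.334 + 86.48×0.704 = 300.13 kg/h.
All NaCl reports to S9, so S9 = 300.13/0.619 = 484.86 kg/h.
Total feed = 802.78 kg/h; overhead = 802.78 − 484.86 = 317.92 kg/h.

317.9 kg/h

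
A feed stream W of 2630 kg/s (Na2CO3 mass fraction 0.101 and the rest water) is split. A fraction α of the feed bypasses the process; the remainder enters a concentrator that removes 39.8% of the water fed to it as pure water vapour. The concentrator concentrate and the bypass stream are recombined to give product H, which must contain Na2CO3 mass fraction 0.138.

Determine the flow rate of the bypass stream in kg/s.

All 2630×0.101 = 265.63 kg/s of Na2CO3 reaches H, so H = 265.63/0.138 = 1924.9 kg/s and vapour = 705.14 kg/s.
The evaporator receives (1−α)·2630 of feed at 0.899 water and removes 0.398 of that water:
0.398×0.899×(1−α)×2630 = 705.14
(1−α) = 705.14/941.02 = 0.7493;  α = 0.2507.
Bypass flow = 0.2507×2630 = 659.23 kg/s.

659.2 kg/s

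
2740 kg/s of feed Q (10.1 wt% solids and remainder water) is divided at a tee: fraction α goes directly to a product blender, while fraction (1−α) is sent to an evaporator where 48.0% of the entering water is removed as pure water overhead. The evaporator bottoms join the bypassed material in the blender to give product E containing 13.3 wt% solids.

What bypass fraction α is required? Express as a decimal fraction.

All 2740×0.101 = 276.74 kg/s of solids reaches E, so E = 276.74/0.133 = 2080.8 kg/s and vapour = 659.25 kg/s.
The evaporator receives (1−α)·2740 of feed at 0.899 water and removes 0.480 of that water:
0.480×0.899×(1−α)×2740 = 659.25
(1−α) = 659.25/1182.4 = 0.5576;  α = 0.4424.

0.442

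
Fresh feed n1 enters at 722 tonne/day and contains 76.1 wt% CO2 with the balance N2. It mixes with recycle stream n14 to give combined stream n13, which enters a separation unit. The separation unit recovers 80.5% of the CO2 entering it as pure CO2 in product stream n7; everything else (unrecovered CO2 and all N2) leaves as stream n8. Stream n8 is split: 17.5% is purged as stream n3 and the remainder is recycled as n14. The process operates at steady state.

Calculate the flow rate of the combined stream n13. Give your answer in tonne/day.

1641 tonne/day

N2 enters only via n1 and leaves only via the purge: 722×0.239 = 0.175×(N2 in n8), and the separation unit passes all N2, so N2 in n13 = N2 in n8 = 986.05 tonne/day.
CO2 in n13: m_A = 722×0.761 + (1−0.175)·(1−0.805)·m_A, so m_A = 549.44/0.8391 = 654.78 tonne/day.
n13 = 654.78 + 986.05 = 1640.8 tonne/day.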